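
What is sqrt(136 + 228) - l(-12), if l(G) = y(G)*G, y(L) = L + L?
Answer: -288 + 2*sqrt(91) ≈ -268.92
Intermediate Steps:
y(L) = 2*L
l(G) = 2*G**2 (l(G) = (2*G)*G = 2*G**2)
sqrt(136 + 228) - l(-12) = sqrt(136 + 228) - 2*(-12)**2 = sqrt(364) - 2*144 = 2*sqrt(91) - 1*288 = 2*sqrt(91) - 288 = -288 + 2*sqrt(91)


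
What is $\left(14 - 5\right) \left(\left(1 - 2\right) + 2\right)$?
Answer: $9$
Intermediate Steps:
$\left(14 - 5\right) \left(\left(1 - 2\right) + 2\right) = 9 \left(-1 + 2\right) = 9 \cdot 1 = 9$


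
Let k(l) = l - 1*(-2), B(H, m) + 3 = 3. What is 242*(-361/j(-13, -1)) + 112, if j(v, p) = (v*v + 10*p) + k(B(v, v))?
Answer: -69330/161 ≈ -430.62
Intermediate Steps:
B(H, m) = 0 (B(H, m) = -3 + 3 = 0)
k(l) = 2 + l (k(l) = l + 2 = 2 + l)
j(v, p) = 2 + v² + 10*p (j(v, p) = (v*v + 10*p) + (2 + 0) = (v² + 10*p) + 2 = 2 + v² + 10*p)
242*(-361/j(-13, -1)) + 112 = 242*(-361/(2 + (-13)² + 10*(-1))) + 112 = 242*(-361/(2 + 169 - 10)) + 112 = 242*(-361/161) + 112 = -87362/161 + 112 = -69330/161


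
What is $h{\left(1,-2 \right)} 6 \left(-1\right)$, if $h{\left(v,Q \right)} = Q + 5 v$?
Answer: $-18$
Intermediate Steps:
$h{\left(1,-2 \right)} 6 \left(-1\right) = \left(-2 + 5 \cdot 1\right) 6 \left(-1\right) = \left(-2 + 5\right) 6 \left(-1\right) = 3 \cdot 6 \left(-1\right) = 18 \left(-1\right) = -18$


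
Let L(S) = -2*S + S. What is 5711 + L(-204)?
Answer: 5915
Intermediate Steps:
L(S) = -S
5711 + L(-204) = 5711 - 1*(-204) = 5711 + 204 = 5915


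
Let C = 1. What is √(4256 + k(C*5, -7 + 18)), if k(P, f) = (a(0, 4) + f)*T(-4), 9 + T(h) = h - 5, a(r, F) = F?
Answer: √3986 ≈ 63.135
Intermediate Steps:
T(h) = -14 + h (T(h) = -9 + (h - 5) = -9 + (-5 + h) = -14 + h)
k(P, f) = -72 - 18*f (k(P, f) = (4 + f)*(-14 - 4) = (4 + f)*(-18) = -72 - 18*f)
√(4256 + k(C*5, -7 + 18)) = √(4256 + (-72 - 18*(-7 + 18))) = √(4256 + (-72 - 18*11)) = √(4256 + (-72 - 198)) = √(4256 - 270) = √3986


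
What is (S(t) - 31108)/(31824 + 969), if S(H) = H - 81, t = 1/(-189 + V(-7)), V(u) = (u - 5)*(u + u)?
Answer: -654970/688653 ≈ -0.95109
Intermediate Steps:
V(u) = 2*u*(-5 + u) (V(u) = (-5 + u)*(2*u) = 2*u*(-5 + u))
t = -1/21 (t = 1/(-189 + 2*(-7)*(-5 - 7)) = 1/(-189 + 2*(-7)*(-12)) = 1/(-189 + 168) = 1/(-21) = -1/21 ≈ -0.047619)
S(H) = -81 + H
(S(t) - 31108)/(31824 + 969) = ((-81 - 1/21) - 31108)/(31824 + 969) = (-1702/21 - 31108)/32793 = -654970/21*1/32793 = -654970/688653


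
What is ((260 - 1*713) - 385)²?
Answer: 702244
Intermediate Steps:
((260 - 1*713) - 385)² = ((260 - 713) - 385)² = (-453 - 385)² = (-838)² = 702244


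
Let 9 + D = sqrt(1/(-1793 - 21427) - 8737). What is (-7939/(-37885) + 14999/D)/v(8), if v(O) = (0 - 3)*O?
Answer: 117124650596321/186170491499640 + 14999*I*sqrt(130853175945)/819015844 ≈ 0.62913 + 6.6246*I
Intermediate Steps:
D = -9 + I*sqrt(130853175945)/3870 (D = -9 + sqrt(1/(-1793 - 21427) - 8737) = -9 + sqrt(1/(-23220) - 8737) = -9 + sqrt(-1/23220 - 8737) = -9 + sqrt(-202873141/23220) = -9 + I*sqrt(130853175945)/3870 ≈ -9.0 + 93.472*I)
v(O) = -3*O
(-7939/(-37885) + 14999/D)/v(8) = (-7939/(-37885) + 14999/(-9 + I*sqrt(130853175945)/3870))/((-3*8)) = (-7939*(-1/37885) + 14999/(-9 + I*sqrt(130853175945)/3870))/(-24) = (7939/37885 + 14999/(-9 + I*sqrt(130853175945)/3870))*(-1/24) = -7939/909240 - 14999/(24*(-9 + I*sqrt(130853175945)/3870))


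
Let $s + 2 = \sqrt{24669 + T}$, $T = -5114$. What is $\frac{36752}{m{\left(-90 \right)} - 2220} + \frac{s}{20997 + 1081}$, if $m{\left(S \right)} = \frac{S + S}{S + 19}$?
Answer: $- \frac{1800327233}{108623760} + \frac{\sqrt{19555}}{22078} \approx -16.568$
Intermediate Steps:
$m{\left(S \right)} = \frac{2 S}{19 + S}$
$s = -2 + \sqrt{19555}$ ($s = -2 + \sqrt{24669 - 5114} = -2 + \sqrt{19555} \approx 137.84$)
$\frac{36752}{m{\left(-90 \right)} - 2220} + \frac{s}{20997 + 1081} = \frac{36752}{2 \left(-90\right) \frac{1}{19 - 90} - 2220} + \frac{-2 + \sqrt{19555}}{20997 + 1081} = \frac{36752}{2 \left(-90\right) \frac{1}{-71} - 2220} + \frac{-2 + \sqrt{19555}}{22078} = \frac{36752}{2 \left(-90\right) \left(- \frac{1}{71}\right) - 2220} + \left(-2 + \sqrt{19555}\right) \frac{1}{22078} = \frac{36752}{\frac{180}{71} - 2220} - \left(\frac{1}{11039} - \frac{\sqrt{19555}}{22078}\right) = \frac{36752}{- \frac{157440}{71}} - \left(\frac{1}{11039} - \frac{\sqrt{19555}}{22078}\right) = 36752 \left(- \frac{71}{157440}\right) - \left(\frac{1}{11039} - \frac{\sqrt{19555}}{22078}\right) = - \frac{163087}{9840} - \left(\frac{1}{11039} - \frac{\sqrt{19555}}{22078}\right) = - \frac{1800327233}{108623760} + \frac{\sqrt{19555}}{22078}$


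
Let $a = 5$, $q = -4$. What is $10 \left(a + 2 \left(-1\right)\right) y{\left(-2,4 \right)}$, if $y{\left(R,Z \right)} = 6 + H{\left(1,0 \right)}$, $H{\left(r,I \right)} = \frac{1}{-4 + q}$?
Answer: $\frac{705}{4} \approx 176.25$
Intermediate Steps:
$H{\left(r,I \right)} = - \frac{1}{8}$ ($H{\left(r,I \right)} = \frac{1}{-4 - 4} = \frac{1}{-8} = - \frac{1}{8}$)
$y{\left(R,Z \right)} = \frac{47}{8}$ ($y{\left(R,Z \right)} = 6 - \frac{1}{8} = \frac{47}{8}$)
$10 \left(a + 2 \left(-1\right)\right) y{\left(-2,4 \right)} = 10 \left(5 + 2 \left(-1\right)\right) \frac{47}{8} = 10 \left(5 - 2\right) \frac{47}{8} = 10 \cdot 3 \cdot \frac{47}{8} = 30 \cdot \frac{47}{8} = \frac{705}{4}$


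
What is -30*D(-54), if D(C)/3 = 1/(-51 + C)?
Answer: 6/7 ≈ 0.85714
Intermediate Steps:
D(C) = 3/(-51 + C)
-30*D(-54) = -90/(-51 - 54) = -90/(-105) = -90*(-1)/105 = -30*(-1/35) = 6/7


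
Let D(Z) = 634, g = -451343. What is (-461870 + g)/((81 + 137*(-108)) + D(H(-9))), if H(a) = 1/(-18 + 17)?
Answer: 913213/14081 ≈ 64.854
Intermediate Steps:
H(a) = -1 (H(a) = 1/(-1) = -1)
(-461870 + g)/((81 + 137*(-108)) + D(H(-9))) = (-461870 - 451343)/((81 + 137*(-108)) + 634) = -913213/((81 - 14796) + 634) = -913213/(-14715 + 634) = -913213/(-14081) = -913213*(-1/14081) = 913213/14081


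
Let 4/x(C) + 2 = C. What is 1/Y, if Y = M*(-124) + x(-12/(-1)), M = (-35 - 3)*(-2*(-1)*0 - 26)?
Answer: -5/612558 ≈ -8.1625e-6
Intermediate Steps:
M = 988 (M = -38*(2*0 - 26) = -38*(0 - 26) = -38*(-26) = 988)
x(C) = 4/(-2 + C)
Y = -612558/5 (Y = 988*(-124) + 4/(-2 - 12/(-1)) = -122512 + 4/(-2 - 12*(-1)) = -122512 + 4/(-2 + 12) = -122512 + 4/10 = -122512 + 4*(⅒) = -122512 + ⅖ = -612558/5 ≈ -1.2251e+5)
1/Y = 1/(-612558/5) = -5/612558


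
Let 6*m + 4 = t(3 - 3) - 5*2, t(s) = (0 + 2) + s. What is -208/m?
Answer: 104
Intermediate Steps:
t(s) = 2 + s
m = -2 (m = -⅔ + ((2 + (3 - 3)) - 5*2)/6 = -⅔ + ((2 + 0) - 10)/6 = -⅔ + (2 - 10)/6 = -⅔ + (⅙)*(-8) = -⅔ - 4/3 = -2)
-208/m = -208/(-2) = -½*(-208) = 104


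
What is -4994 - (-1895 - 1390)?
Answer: -1709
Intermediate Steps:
-4994 - (-1895 - 1390) = -4994 - 1*(-3285) = -4994 + 3285 = -1709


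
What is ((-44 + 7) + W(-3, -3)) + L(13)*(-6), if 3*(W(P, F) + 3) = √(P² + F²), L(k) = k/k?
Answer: -46 + √2 ≈ -44.586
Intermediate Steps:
L(k) = 1
W(P, F) = -3 + √(F² + P²)/3 (W(P, F) = -3 + √(P² + F²)/3 = -3 + √(F² + P²)/3)
((-44 + 7) + W(-3, -3)) + L(13)*(-6) = ((-44 + 7) + (-3 + √((-3)² + (-3)²)/3)) + 1*(-6) = (-37 + (-3 + √(9 + 9)/3)) - 6 = (-37 + (-3 + √18/3)) - 6 = (-37 + (-3 + (3*√2)/3)) - 6 = (-37 + (-3 + √2)) - 6 = (-40 + √2) - 6 = -46 + √2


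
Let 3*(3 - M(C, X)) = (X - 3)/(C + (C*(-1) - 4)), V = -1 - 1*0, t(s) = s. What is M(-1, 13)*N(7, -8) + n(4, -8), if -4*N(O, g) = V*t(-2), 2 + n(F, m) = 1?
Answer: -35/12 ≈ -2.9167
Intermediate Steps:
n(F, m) = -1 (n(F, m) = -2 + 1 = -1)
V = -1 (V = -1 + 0 = -1)
N(O, g) = -½ (N(O, g) = -(-1)*(-2)/4 = -¼*2 = -½)
M(C, X) = 11/4 + X/12 (M(C, X) = 3 - (X - 3)/(3*(C + (C*(-1) - 4))) = 3 - (-3 + X)/(3*(C + (-C - 4))) = 3 - (-3 + X)/(3*(C + (-4 - C))) = 3 - (-3 + X)/(3*(-4)) = 3 - (-3 + X)*(-1)/(3*4) = 3 - (¾ - X/4)/3 = 3 + (-¼ + X/12) = 11/4 + X/12)
M(-1, 13)*N(7, -8) + n(4, -8) = (11/4 + (1/12)*13)*(-½) - 1 = (11/4 + 13/12)*(-½) - 1 = (23/6)*(-½) - 1 = -23/12 - 1 = -35/12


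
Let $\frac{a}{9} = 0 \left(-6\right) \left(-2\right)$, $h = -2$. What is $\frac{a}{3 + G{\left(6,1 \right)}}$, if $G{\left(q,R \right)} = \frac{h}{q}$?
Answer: $0$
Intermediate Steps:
$G{\left(q,R \right)} = - \frac{2}{q}$
$a = 0$ ($a = 9 \cdot 0 \left(-6\right) \left(-2\right) = 9 \cdot 0 \left(-2\right) = 9 \cdot 0 = 0$)
$\frac{a}{3 + G{\left(6,1 \right)}} = \frac{1}{3 - \frac{2}{6}} \cdot 0 = \frac{1}{3 - \frac{1}{3}} \cdot 0 = \frac{1}{\frac{8}{3}} \cdot 0 = \frac{3}{8} \cdot 0 = 0$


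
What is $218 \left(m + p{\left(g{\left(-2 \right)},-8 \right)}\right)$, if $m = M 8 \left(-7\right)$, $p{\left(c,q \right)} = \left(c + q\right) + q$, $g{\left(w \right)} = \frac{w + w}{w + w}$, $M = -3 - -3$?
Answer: $-3270$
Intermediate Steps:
$M = 0$ ($M = -3 + 3 = 0$)
$g{\left(w \right)} = 1$ ($g{\left(w \right)} = \frac{2 w}{2 w} = 2 w \frac{1}{2 w} = 1$)
$p{\left(c,q \right)} = c + 2 q$
$m = 0$ ($m = 0 \cdot 8 \left(-7\right) = 0 \left(-7\right) = 0$)
$218 \left(m + p{\left(g{\left(-2 \right)},-8 \right)}\right) = 218 \left(0 + \left(1 + 2 \left(-8\right)\right)\right) = 218 \left(0 + \left(1 - 16\right)\right) = 218 \left(0 - 15\right) = 218 \left(-15\right) = -3270$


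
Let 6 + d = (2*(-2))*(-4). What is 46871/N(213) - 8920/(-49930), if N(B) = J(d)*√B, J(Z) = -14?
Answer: 892/4993 - 46871*√213/2982 ≈ -229.22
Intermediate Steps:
d = 10 (d = -6 + (2*(-2))*(-4) = -6 - 4*(-4) = -6 + 16 = 10)
N(B) = -14*√B
46871/N(213) - 8920/(-49930) = 46871/((-14*√213)) - 8920/(-49930) = 46871*(-√213/2982) - 8920*(-1/49930) = -46871*√213/2982 + 892/4993 = 892/4993 - 46871*√213/2982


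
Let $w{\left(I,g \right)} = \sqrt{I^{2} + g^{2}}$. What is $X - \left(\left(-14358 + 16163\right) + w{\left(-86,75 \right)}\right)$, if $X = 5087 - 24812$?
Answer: $-21530 - \sqrt{13021} \approx -21644.0$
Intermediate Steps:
$X = -19725$
$X - \left(\left(-14358 + 16163\right) + w{\left(-86,75 \right)}\right) = -19725 - \left(\left(-14358 + 16163\right) + \sqrt{\left(-86\right)^{2} + 75^{2}}\right) = -19725 - \left(1805 + \sqrt{7396 + 5625}\right) = -19725 - \left(1805 + \sqrt{13021}\right) = -21530 - \sqrt{13021}$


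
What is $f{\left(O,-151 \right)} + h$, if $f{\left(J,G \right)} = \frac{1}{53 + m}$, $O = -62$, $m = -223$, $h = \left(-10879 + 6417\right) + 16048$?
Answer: $\frac{1969619}{170} \approx 11586.0$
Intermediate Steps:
$h = 11586$ ($h = -4462 + 16048 = 11586$)
$f{\left(J,G \right)} = - \frac{1}{170}$ ($f{\left(J,G \right)} = \frac{1}{53 - 223} = \frac{1}{-170} = - \frac{1}{170}$)
$f{\left(O,-151 \right)} + h = - \frac{1}{170} + 11586 = \frac{1969619}{170}$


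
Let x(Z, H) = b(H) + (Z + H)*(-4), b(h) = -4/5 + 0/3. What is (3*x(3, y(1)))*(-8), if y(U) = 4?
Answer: 3456/5 ≈ 691.20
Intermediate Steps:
b(h) = -4/5 (b(h) = -4*1/5 + 0*(1/3) = -4/5 + 0 = -4/5)
x(Z, H) = -4/5 - 4*H - 4*Z (x(Z, H) = -4/5 + (Z + H)*(-4) = -4/5 + (H + Z)*(-4) = -4/5 + (-4*H - 4*Z) = -4/5 - 4*H - 4*Z)
(3*x(3, y(1)))*(-8) = (3*(-4/5 - 4*4 - 4*3))*(-8) = (3*(-4/5 - 16 - 12))*(-8) = (3*(-144/5))*(-8) = -432/5*(-8) = 3456/5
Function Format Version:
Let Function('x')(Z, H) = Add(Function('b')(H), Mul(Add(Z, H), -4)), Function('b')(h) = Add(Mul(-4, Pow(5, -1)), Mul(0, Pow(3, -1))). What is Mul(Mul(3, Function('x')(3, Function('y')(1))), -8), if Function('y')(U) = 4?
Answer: Rational(3456, 5) ≈ 691.20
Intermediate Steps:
Function('b')(h) = Rational(-4, 5) (Function('b')(h) = Add(Mul(-4, Rational(1, 5)), Mul(0, Rational(1, 3))) = Add(Rational(-4, 5), 0) = Rational(-4, 5))
Function('x')(Z, H) = Add(Rational(-4, 5), Mul(-4, H), Mul(-4, Z)) (Function('x')(Z, H) = Add(Rational(-4, 5), Mul(Add(Z, H), -4)) = Add(Rational(-4, 5), Mul(Add(H, Z), -4)) = Add(Rational(-4, 5), Add(Mul(-4, H), Mul(-4, Z))) = Add(Rational(-4, 5), Mul(-4, H), Mul(-4, Z)))
Mul(Mul(3, Function('x')(3, Function('y')(1))), -8) = Mul(Mul(3, Add(Rational(-4, 5), Mul(-4, 4), Mul(-4, 3))), -8) = Mul(Mul(3, Add(Rational(-4, 5), -16, -12)), -8) = Mul(Mul(3, Rational(-144, 5)), -8) = Mul(Rational(-432, 5), -8) = Rational(3456, 5)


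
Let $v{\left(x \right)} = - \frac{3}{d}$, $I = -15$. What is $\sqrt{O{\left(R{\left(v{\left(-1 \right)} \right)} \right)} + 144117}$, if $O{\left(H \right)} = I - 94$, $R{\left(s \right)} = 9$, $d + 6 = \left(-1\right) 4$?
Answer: $2 \sqrt{36002} \approx 379.48$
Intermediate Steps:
$d = -10$ ($d = -6 - 4 = -10$)
$v{\left(x \right)} = \frac{3}{10}$ ($v{\left(x \right)} = - \frac{3}{-10} = \left(-3\right) \left(- \frac{1}{10}\right) = \frac{3}{10}$)
$O{\left(H \right)} = -109$ ($O{\left(H \right)} = -15 - 94 = -109$)
$\sqrt{O{\left(R{\left(v{\left(-1 \right)} \right)} \right)} + 144117} = \sqrt{-109 + 144117} = \sqrt{144008} = 2 \sqrt{36002}$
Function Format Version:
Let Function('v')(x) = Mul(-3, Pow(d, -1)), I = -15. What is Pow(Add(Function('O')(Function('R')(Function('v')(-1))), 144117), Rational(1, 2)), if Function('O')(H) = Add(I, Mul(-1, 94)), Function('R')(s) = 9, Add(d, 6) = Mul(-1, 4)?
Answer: Mul(2, Pow(36002, Rational(1, 2))) ≈ 379.48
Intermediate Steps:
d = -10 (d = Add(-6, Mul(-1, 4)) = Add(-6, -4) = -10)
Function('v')(x) = Rational(3, 10) (Function('v')(x) = Mul(-3, Pow(-10, -1)) = Mul(-3, Rational(-1, 10)) = Rational(3, 10))
Function('O')(H) = -109 (Function('O')(H) = Add(-15, Mul(-1, 94)) = Add(-15, -94) = -109)
Pow(Add(Function('O')(Function('R')(Function('v')(-1))), 144117), Rational(1, 2)) = Pow(Add(-109, 144117), Rational(1, 2)) = Pow(144008, Rational(1, 2)) = Mul(2, Pow(36002, Rational(1, 2)))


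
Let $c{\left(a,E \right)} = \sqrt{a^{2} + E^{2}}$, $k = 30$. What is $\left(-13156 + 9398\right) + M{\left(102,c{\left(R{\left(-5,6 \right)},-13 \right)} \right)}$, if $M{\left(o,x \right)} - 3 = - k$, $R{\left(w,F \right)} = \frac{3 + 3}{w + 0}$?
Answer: $-3785$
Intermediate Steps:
$R{\left(w,F \right)} = \frac{6}{w}$
$c{\left(a,E \right)} = \sqrt{E^{2} + a^{2}}$
$M{\left(o,x \right)} = -27$ ($M{\left(o,x \right)} = 3 - 30 = -27$)
$\left(-13156 + 9398\right) + M{\left(102,c{\left(R{\left(-5,6 \right)},-13 \right)} \right)} = \left(-13156 + 9398\right) - 27 = -3758 - 27 = -3785$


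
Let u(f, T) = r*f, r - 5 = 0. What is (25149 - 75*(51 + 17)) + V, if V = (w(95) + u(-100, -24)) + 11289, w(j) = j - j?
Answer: 30838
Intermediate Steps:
r = 5 (r = 5 + 0 = 5)
w(j) = 0
u(f, T) = 5*f
V = 10789 (V = (0 + 5*(-100)) + 11289 = (0 - 500) + 11289 = -500 + 11289 = 10789)
(25149 - 75*(51 + 17)) + V = (25149 - 75*(51 + 17)) + 10789 = (25149 - 75*68) + 10789 = (25149 - 5100) + 10789 = 20049 + 10789 = 30838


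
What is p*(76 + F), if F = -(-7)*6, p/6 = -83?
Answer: -58764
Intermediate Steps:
p = -498 (p = 6*(-83) = -498)
F = 42 (F = -1*(-42) = 42)
p*(76 + F) = -498*(76 + 42) = -498*118 = -58764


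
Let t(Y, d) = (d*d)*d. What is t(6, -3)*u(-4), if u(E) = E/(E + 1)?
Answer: -36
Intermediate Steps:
u(E) = E/(1 + E)
t(Y, d) = d³ (t(Y, d) = d²*d = d³)
t(6, -3)*u(-4) = (-3)³*(-4/(1 - 4)) = -(-108)/(-3) = -(-108)*(-1)/3 = -27*4/3 = -36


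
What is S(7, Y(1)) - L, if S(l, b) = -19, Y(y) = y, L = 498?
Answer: -517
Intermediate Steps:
S(7, Y(1)) - L = -19 - 1*498 = -19 - 498 = -517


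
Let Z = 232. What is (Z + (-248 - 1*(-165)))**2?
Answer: 22201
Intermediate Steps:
(Z + (-248 - 1*(-165)))**2 = (232 + (-248 - 1*(-165)))**2 = (232 + (-248 + 165))**2 = (232 - 83)**2 = 149**2 = 22201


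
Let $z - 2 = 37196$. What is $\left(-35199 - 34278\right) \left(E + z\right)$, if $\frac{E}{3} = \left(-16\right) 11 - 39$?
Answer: $-2539592781$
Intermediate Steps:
$z = 37198$ ($z = 2 + 37196 = 37198$)
$E = -645$ ($E = 3 \left(\left(-16\right) 11 - 39\right) = 3 \left(-176 - 39\right) = 3 \left(-215\right) = -645$)
$\left(-35199 - 34278\right) \left(E + z\right) = \left(-35199 - 34278\right) \left(-645 + 37198\right) = \left(-69477\right) 36553 = -2539592781$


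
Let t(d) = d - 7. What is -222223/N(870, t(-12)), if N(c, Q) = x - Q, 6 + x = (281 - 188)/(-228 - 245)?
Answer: -105111479/6056 ≈ -17357.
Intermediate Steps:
t(d) = -7 + d
x = -2931/473 (x = -6 + (281 - 188)/(-228 - 245) = -6 + 93/(-473) = -6 + 93*(-1/473) = -6 - 93/473 = -2931/473 ≈ -6.1966)
N(c, Q) = -2931/473 - Q
-222223/N(870, t(-12)) = -222223/(-2931/473 - (-7 - 12)) = -222223/(-2931/473 - 1*(-19)) = -222223/(-2931/473 + 19) = -222223/6056/473 = -222223*473/6056 = -105111479/6056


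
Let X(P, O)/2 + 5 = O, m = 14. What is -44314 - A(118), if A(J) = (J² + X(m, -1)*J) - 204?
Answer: -56618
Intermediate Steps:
X(P, O) = -10 + 2*O
A(J) = -204 + J² - 12*J (A(J) = (J² + (-10 + 2*(-1))*J) - 204 = (J² + (-10 - 2)*J) - 204 = (J² - 12*J) - 204 = -204 + J² - 12*J)
-44314 - A(118) = -44314 - (-204 + 118² - 12*118) = -44314 - (-204 + 13924 - 1416) = -44314 - 1*12304 = -44314 - 12304 = -56618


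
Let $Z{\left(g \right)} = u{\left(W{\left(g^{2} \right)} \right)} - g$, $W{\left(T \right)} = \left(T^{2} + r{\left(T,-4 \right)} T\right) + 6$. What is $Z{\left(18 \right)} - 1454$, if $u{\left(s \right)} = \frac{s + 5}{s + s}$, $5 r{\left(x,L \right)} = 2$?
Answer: $- \frac{1546717169}{1051116} \approx -1471.5$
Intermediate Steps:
$r{\left(x,L \right)} = \frac{2}{5}$ ($r{\left(x,L \right)} = \frac{1}{5} \cdot 2 = \frac{2}{5}$)
$W{\left(T \right)} = 6 + T^{2} + \frac{2 T}{5}$ ($W{\left(T \right)} = \left(T^{2} + \frac{2 T}{5}\right) + 6 = 6 + T^{2} + \frac{2 T}{5}$)
$u{\left(s \right)} = \frac{5 + s}{2 s}$
$Z{\left(g \right)} = - g + \frac{11 + g^{4} + \frac{2 g^{2}}{5}}{2 \left(6 + g^{4} + \frac{2 g^{2}}{5}\right)}$ ($Z{\left(g \right)} = \frac{5 + \left(6 + \left(g^{2}\right)^{2} + \frac{2 g^{2}}{5}\right)}{2 \left(6 + \left(g^{2}\right)^{2} + \frac{2 g^{2}}{5}\right)} - g = \frac{5 + \left(6 + g^{4} + \frac{2 g^{2}}{5}\right)}{2 \left(6 + g^{4} + \frac{2 g^{2}}{5}\right)} - g = \frac{11 + g^{4} + \frac{2 g^{2}}{5}}{2 \left(6 + g^{4} + \frac{2 g^{2}}{5}\right)} - g = - g + \frac{11 + g^{4} + \frac{2 g^{2}}{5}}{2 \left(6 + g^{4} + \frac{2 g^{2}}{5}\right)}$)
$Z{\left(18 \right)} - 1454 = \frac{55 - 1080 - 10 \cdot 18^{5} - 4 \cdot 18^{3} + 2 \cdot 18^{2} + 5 \cdot 18^{4}}{2 \left(30 + 2 \cdot 18^{2} + 5 \cdot 18^{4}\right)} - 1454 = \frac{55 - 1080 - 18895680 - 23328 + 2 \cdot 324 + 5 \cdot 104976}{2 \left(30 + 2 \cdot 324 + 5 \cdot 104976\right)} - 1454 = \frac{55 - 1080 - 18895680 - 23328 + 648 + 524880}{2 \left(30 + 648 + 524880\right)} - 1454 = \frac{1}{2} \cdot \frac{1}{525558} \left(-18394505\right) - 1454 = - \frac{18394505}{1051116} - 1454 = - \frac{1546717169}{1051116}$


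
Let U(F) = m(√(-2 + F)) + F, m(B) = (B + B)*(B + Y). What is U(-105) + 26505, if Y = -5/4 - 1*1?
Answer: 26186 - 9*I*√107/2 ≈ 26186.0 - 46.548*I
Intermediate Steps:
Y = -9/4 (Y = -5*¼ - 1 = -5/4 - 1 = -9/4 ≈ -2.2500)
m(B) = 2*B*(-9/4 + B) (m(B) = (B + B)*(B - 9/4) = (2*B)*(-9/4 + B) = 2*B*(-9/4 + B))
U(F) = F + √(-2 + F)*(-9 + 4*√(-2 + F))/2 (U(F) = √(-2 + F)*(-9 + 4*√(-2 + F))/2 + F = F + √(-2 + F)*(-9 + 4*√(-2 + F))/2)
U(-105) + 26505 = (-4 + 3*(-105) - 9*√(-2 - 105)/2) + 26505 = (-4 - 315 - 9*I*√107/2) + 26505 = (-319 - 9*I*√107/2) + 26505 = 26186 - 9*I*√107/2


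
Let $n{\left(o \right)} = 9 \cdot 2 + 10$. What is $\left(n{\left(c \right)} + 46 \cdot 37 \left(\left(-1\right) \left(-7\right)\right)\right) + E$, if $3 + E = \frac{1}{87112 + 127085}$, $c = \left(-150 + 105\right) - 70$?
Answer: $\frac{2557297984}{214197} \approx 11939.0$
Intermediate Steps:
$c = -115$ ($c = -45 - 70 = -115$)
$E = - \frac{642590}{214197}$ ($E = -3 + \frac{1}{87112 + 127085} = -3 + \frac{1}{214197} = - \frac{642590}{214197} \approx -3.0$)
$n{\left(o \right)} = 28$ ($n{\left(o \right)} = 18 + 10 = 28$)
$\left(n{\left(c \right)} + 46 \cdot 37 \left(\left(-1\right) \left(-7\right)\right)\right) + E = \left(28 + 46 \cdot 37 \left(\left(-1\right) \left(-7\right)\right)\right) - \frac{642590}{214197} = \left(28 + 1702 \cdot 7\right) - \frac{642590}{214197} = \left(28 + 11914\right) - \frac{642590}{214197} = 11942 - \frac{642590}{214197} = \frac{2557297984}{214197}$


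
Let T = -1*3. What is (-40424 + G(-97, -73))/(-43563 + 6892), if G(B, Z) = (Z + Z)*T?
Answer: 39986/36671 ≈ 1.0904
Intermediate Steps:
T = -3
G(B, Z) = -6*Z (G(B, Z) = (Z + Z)*(-3) = (2*Z)*(-3) = -6*Z)
(-40424 + G(-97, -73))/(-43563 + 6892) = (-40424 - 6*(-73))/(-43563 + 6892) = (-40424 + 438)/(-36671) = -39986*(-1/36671) = 39986/36671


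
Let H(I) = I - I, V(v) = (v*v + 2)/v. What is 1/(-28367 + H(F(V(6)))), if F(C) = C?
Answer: -1/28367 ≈ -3.5252e-5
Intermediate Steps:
V(v) = (2 + v²)/v (V(v) = (v² + 2)/v = (2 + v²)/v)
H(I) = 0
1/(-28367 + H(F(V(6)))) = 1/(-28367 + 0) = 1/(-28367) = -1/28367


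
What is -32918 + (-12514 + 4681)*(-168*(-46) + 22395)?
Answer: -235986377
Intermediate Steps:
-32918 + (-12514 + 4681)*(-168*(-46) + 22395) = -32918 - 7833*(7728 + 22395) = -32918 - 7833*30123 = -32918 - 235953459 = -235986377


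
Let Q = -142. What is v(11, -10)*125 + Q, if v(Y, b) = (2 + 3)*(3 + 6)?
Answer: 5483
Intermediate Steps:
v(Y, b) = 45 (v(Y, b) = 5*9 = 45)
v(11, -10)*125 + Q = 45*125 - 142 = 5625 - 142 = 5483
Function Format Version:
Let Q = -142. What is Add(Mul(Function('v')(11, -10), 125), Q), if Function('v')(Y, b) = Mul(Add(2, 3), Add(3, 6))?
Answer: 5483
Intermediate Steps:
Function('v')(Y, b) = 45 (Function('v')(Y, b) = Mul(5, 9) = 45)
Add(Mul(Function('v')(11, -10), 125), Q) = Add(Mul(45, 125), -142) = Add(5625, -142) = 5483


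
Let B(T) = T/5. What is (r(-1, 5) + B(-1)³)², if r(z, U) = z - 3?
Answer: 251001/15625 ≈ 16.064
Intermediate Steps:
r(z, U) = -3 + z
B(T) = T/5 (B(T) = T*(⅕) = T/5)
(r(-1, 5) + B(-1)³)² = ((-3 - 1) + ((⅕)*(-1))³)² = (-4 + (-⅕)³)² = (-4 - 1/125)² = (-501/125)² = 251001/15625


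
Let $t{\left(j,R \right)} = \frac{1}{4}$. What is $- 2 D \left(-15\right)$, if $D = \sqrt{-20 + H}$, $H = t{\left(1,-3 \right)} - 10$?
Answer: $15 i \sqrt{119} \approx 163.63 i$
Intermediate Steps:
$t{\left(j,R \right)} = \frac{1}{4}$
$H = - \frac{39}{4}$ ($H = \frac{1}{4} - 10 = - \frac{39}{4} \approx -9.75$)
$D = \frac{i \sqrt{119}}{2}$ ($D = \sqrt{-20 - \frac{39}{4}} = \sqrt{- \frac{119}{4}} = \frac{i \sqrt{119}}{2} \approx 5.4544 i$)
$- 2 D \left(-15\right) = - 2 \frac{i \sqrt{119}}{2} \left(-15\right) = - i \sqrt{119} \left(-15\right) = - \left(-15\right) i \sqrt{119} = 15 i \sqrt{119}$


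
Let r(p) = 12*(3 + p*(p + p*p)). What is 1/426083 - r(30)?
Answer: -142667927387/426083 ≈ -3.3484e+5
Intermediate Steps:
r(p) = 36 + 12*p*(p + p**2) (r(p) = 12*(3 + p*(p + p**2)) = 36 + 12*p*(p + p**2))
1/426083 - r(30) = 1/426083 - (36 + 12*30**2 + 12*30**3) = 1/426083 - (36 + 12*900 + 12*27000) = 1/426083 - (36 + 10800 + 324000) = 1/426083 - 1*334836 = 1/426083 - 334836 = -142667927387/426083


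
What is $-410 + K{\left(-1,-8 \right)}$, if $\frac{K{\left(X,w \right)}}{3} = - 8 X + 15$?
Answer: $-341$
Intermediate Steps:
$K{\left(X,w \right)} = 45 - 24 X$ ($K{\left(X,w \right)} = 3 \left(- 8 X + 15\right) = 3 \left(15 - 8 X\right) = 45 - 24 X$)
$-410 + K{\left(-1,-8 \right)} = -410 + \left(45 - -24\right) = -410 + \left(45 + 24\right) = -410 + 69 = -341$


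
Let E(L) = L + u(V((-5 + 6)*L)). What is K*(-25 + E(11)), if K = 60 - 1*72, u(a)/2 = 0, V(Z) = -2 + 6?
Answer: 168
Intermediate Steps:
V(Z) = 4
u(a) = 0 (u(a) = 2*0 = 0)
K = -12 (K = 60 - 72 = -12)
E(L) = L (E(L) = L + 0 = L)
K*(-25 + E(11)) = -12*(-25 + 11) = -12*(-14) = 168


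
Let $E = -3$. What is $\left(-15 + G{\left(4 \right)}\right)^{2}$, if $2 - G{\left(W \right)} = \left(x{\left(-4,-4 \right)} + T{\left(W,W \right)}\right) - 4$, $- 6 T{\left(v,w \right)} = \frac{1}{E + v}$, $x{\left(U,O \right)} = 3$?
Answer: $\frac{5041}{36} \approx 140.03$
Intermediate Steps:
$T{\left(v,w \right)} = - \frac{1}{6 \left(-3 + v\right)}$
$G{\left(W \right)} = 3 + \frac{1}{-18 + 6 W}$ ($G{\left(W \right)} = 2 - \left(\left(3 - \frac{1}{-18 + 6 W}\right) - 4\right) = 2 - \left(-1 - \frac{1}{-18 + 6 W}\right) = 2 + \left(1 + \frac{1}{-18 + 6 W}\right) = 3 + \frac{1}{-18 + 6 W}$)
$\left(-15 + G{\left(4 \right)}\right)^{2} = \left(-15 + \frac{-53 + 18 \cdot 4}{6 \left(-3 + 4\right)}\right)^{2} = \left(-15 + \frac{-53 + 72}{6 \cdot 1}\right)^{2} = \left(-15 + \frac{1}{6} \cdot 1 \cdot 19\right)^{2} = \left(-15 + \frac{19}{6}\right)^{2} = \left(- \frac{71}{6}\right)^{2} = \frac{5041}{36}$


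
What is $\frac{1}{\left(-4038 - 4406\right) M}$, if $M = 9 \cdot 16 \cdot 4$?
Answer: $- \frac{1}{4863744} \approx -2.056 \cdot 10^{-7}$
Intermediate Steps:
$M = 576$ ($M = 144 \cdot 4 = 576$)
$\frac{1}{\left(-4038 - 4406\right) M} = \frac{1}{\left(-4038 - 4406\right) 576} = \frac{1}{-8444} \cdot \frac{1}{576} = \left(- \frac{1}{8444}\right) \frac{1}{576} = - \frac{1}{4863744}$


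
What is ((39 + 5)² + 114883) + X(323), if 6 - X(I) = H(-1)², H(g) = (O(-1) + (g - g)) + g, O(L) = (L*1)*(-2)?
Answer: 116824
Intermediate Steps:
O(L) = -2*L (O(L) = L*(-2) = -2*L)
H(g) = 2 + g (H(g) = (-2*(-1) + (g - g)) + g = (2 + 0) + g = 2 + g)
X(I) = 5 (X(I) = 6 - (2 - 1)² = 6 - 1*1² = 6 - 1*1 = 6 - 1 = 5)
((39 + 5)² + 114883) + X(323) = ((39 + 5)² + 114883) + 5 = (44² + 114883) + 5 = (1936 + 114883) + 5 = 116819 + 5 = 116824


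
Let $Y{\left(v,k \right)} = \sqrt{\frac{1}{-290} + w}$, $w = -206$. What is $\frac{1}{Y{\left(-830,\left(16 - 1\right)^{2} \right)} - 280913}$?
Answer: $- \frac{81464770}{22884512994751} - \frac{i \sqrt{17324890}}{22884512994751} \approx -3.5598 \cdot 10^{-6} - 1.8188 \cdot 10^{-10} i$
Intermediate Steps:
$Y{\left(v,k \right)} = \frac{i \sqrt{17324890}}{290}$ ($Y{\left(v,k \right)} = \sqrt{\frac{1}{-290} - 206} = \sqrt{- \frac{1}{290} - 206} = \sqrt{- \frac{59741}{290}} = \frac{i \sqrt{17324890}}{290}$)
$\frac{1}{Y{\left(-830,\left(16 - 1\right)^{2} \right)} - 280913} = \frac{1}{\frac{i \sqrt{17324890}}{290} - 280913} = \frac{1}{-280913 + \frac{i \sqrt{17324890}}{290}}$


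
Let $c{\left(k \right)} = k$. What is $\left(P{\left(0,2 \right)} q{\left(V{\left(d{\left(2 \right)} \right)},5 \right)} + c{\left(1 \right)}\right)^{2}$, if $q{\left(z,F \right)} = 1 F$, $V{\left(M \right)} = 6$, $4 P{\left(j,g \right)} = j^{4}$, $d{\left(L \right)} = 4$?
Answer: $1$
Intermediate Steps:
$P{\left(j,g \right)} = \frac{j^{4}}{4}$
$q{\left(z,F \right)} = F$
$\left(P{\left(0,2 \right)} q{\left(V{\left(d{\left(2 \right)} \right)},5 \right)} + c{\left(1 \right)}\right)^{2} = \left(\frac{0^{4}}{4} \cdot 5 + 1\right)^{2} = \left(\frac{1}{4} \cdot 0 \cdot 5 + 1\right)^{2} = \left(0 \cdot 5 + 1\right)^{2} = \left(0 + 1\right)^{2} = 1^{2} = 1$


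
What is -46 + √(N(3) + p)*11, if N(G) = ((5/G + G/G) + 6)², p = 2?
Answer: -46 + 11*√694/3 ≈ 50.594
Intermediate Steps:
N(G) = (7 + 5/G)² (N(G) = ((5/G + 1) + 6)² = ((1 + 5/G) + 6)² = (7 + 5/G)²)
-46 + √(N(3) + p)*11 = -46 + √((5 + 7*3)²/3² + 2)*11 = -46 + √((5 + 21)²/9 + 2)*11 = -46 + √((⅑)*26² + 2)*11 = -46 + √((⅑)*676 + 2)*11 = -46 + √(676/9 + 2)*11 = -46 + √(694/9)*11 = -46 + (√694/3)*11 = -46 + 11*√694/3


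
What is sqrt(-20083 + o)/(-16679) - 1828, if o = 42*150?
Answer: -1828 - I*sqrt(13783)/16679 ≈ -1828.0 - 0.0070389*I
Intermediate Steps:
o = 6300
sqrt(-20083 + o)/(-16679) - 1828 = sqrt(-20083 + 6300)/(-16679) - 1828 = sqrt(-13783)*(-1/16679) - 1828 = (I*sqrt(13783))*(-1/16679) - 1828 = -I*sqrt(13783)/16679 - 1828 = -1828 - I*sqrt(13783)/16679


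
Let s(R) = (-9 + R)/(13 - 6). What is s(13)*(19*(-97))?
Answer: -7372/7 ≈ -1053.1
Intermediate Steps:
s(R) = -9/7 + R/7 (s(R) = (-9 + R)/7 = (-9 + R)*(⅐) = -9/7 + R/7)
s(13)*(19*(-97)) = (-9/7 + (⅐)*13)*(19*(-97)) = (-9/7 + 13/7)*(-1843) = (4/7)*(-1843) = -7372/7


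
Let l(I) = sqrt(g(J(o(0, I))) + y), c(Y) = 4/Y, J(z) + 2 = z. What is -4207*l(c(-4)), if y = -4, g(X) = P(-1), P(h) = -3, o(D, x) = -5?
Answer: -4207*I*sqrt(7) ≈ -11131.0*I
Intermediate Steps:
J(z) = -2 + z
g(X) = -3
l(I) = I*sqrt(7) (l(I) = sqrt(-3 - 4) = sqrt(-7) = I*sqrt(7))
-4207*l(c(-4)) = -4207*I*sqrt(7)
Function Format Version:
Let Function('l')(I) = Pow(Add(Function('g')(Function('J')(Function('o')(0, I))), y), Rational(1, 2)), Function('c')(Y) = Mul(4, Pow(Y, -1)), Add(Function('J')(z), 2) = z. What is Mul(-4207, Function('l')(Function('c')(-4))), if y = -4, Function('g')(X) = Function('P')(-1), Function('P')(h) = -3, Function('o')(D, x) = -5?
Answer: Mul(-4207, I, Pow(7, Rational(1, 2))) ≈ Mul(-11131., I)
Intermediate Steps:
Function('J')(z) = Add(-2, z)
Function('g')(X) = -3
Function('l')(I) = Mul(I, Pow(7, Rational(1, 2))) (Function('l')(I) = Pow(Add(-3, -4), Rational(1, 2)) = Pow(-7, Rational(1, 2)) = Mul(I, Pow(7, Rational(1, 2))))
Mul(-4207, Function('l')(Function('c')(-4))) = Mul(-4207, Mul(I, Pow(7, Rational(1, 2)))) = Mul(-4207, I, Pow(7, Rational(1, 2)))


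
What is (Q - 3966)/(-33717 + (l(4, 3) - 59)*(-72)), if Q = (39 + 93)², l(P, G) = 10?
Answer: -4486/10063 ≈ -0.44579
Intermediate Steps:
Q = 17424 (Q = 132² = 17424)
(Q - 3966)/(-33717 + (l(4, 3) - 59)*(-72)) = (17424 - 3966)/(-33717 + (10 - 59)*(-72)) = 13458/(-33717 - 49*(-72)) = 13458/(-33717 + 3528) = 13458/(-30189) = 13458*(-1/30189) = -4486/10063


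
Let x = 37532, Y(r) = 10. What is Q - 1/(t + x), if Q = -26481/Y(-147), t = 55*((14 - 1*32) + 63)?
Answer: -1059425377/400070 ≈ -2648.1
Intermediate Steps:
t = 2475 (t = 55*((14 - 32) + 63) = 55*(-18 + 63) = 55*45 = 2475)
Q = -26481/10 ≈ -2648.1
Q - 1/(t + x) = -26481/10 - 1/(2475 + 37532) = -26481/10 - 1/40007 = -1059425377/400070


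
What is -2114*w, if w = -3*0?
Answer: 0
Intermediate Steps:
w = 0 (w = -1*0 = 0)
-2114*w = -2114*0 = 0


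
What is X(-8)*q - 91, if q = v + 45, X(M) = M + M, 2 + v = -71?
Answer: 357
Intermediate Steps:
v = -73 (v = -2 - 71 = -73)
X(M) = 2*M
q = -28 (q = -73 + 45 = -28)
X(-8)*q - 91 = (2*(-8))*(-28) - 91 = -16*(-28) - 91 = 448 - 91 = 357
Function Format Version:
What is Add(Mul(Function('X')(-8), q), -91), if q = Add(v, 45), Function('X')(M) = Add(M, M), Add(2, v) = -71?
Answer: 357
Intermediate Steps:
v = -73 (v = Add(-2, -71) = -73)
Function('X')(M) = Mul(2, M)
q = -28 (q = Add(-73, 45) = -28)
Add(Mul(Function('X')(-8), q), -91) = Add(Mul(Mul(2, -8), -28), -91) = Add(Mul(-16, -28), -91) = Add(448, -91) = 357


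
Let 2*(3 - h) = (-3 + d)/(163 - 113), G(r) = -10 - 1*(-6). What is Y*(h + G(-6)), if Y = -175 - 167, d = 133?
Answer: 3933/5 ≈ 786.60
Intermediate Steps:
G(r) = -4 (G(r) = -10 + 6 = -4)
h = 17/10 (h = 3 - (-3 + 133)/(2*(163 - 113)) = 3 - 65/50 = 3 - ½*13/5 = 3 - 13/10 = 17/10 ≈ 1.7000)
Y = -342
Y*(h + G(-6)) = -342*(17/10 - 4) = -342*(-23/10) = 3933/5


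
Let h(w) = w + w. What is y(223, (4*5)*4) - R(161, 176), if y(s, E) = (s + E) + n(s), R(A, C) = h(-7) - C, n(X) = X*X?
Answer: 50222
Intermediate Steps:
n(X) = X**2
h(w) = 2*w
R(A, C) = -14 - C (R(A, C) = 2*(-7) - C = -14 - C)
y(s, E) = E + s + s**2 (y(s, E) = (s + E) + s**2 = (E + s) + s**2 = E + s + s**2)
y(223, (4*5)*4) - R(161, 176) = ((4*5)*4 + 223 + 223**2) - (-14 - 1*176) = (20*4 + 223 + 49729) - (-14 - 176) = (80 + 223 + 49729) - 1*(-190) = 50032 + 190 = 50222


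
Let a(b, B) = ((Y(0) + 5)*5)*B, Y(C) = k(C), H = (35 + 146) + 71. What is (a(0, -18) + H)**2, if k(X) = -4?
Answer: 26244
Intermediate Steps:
H = 252 (H = 181 + 71 = 252)
Y(C) = -4
a(b, B) = 5*B (a(b, B) = ((-4 + 5)*5)*B = (1*5)*B = 5*B)
(a(0, -18) + H)**2 = (5*(-18) + 252)**2 = (-90 + 252)**2 = 162**2 = 26244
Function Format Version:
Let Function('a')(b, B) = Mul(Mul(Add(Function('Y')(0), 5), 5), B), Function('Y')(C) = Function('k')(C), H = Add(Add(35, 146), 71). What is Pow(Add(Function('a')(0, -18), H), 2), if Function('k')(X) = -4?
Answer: 26244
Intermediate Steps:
H = 252 (H = Add(181, 71) = 252)
Function('Y')(C) = -4
Function('a')(b, B) = Mul(5, B) (Function('a')(b, B) = Mul(Mul(Add(-4, 5), 5), B) = Mul(Mul(1, 5), B) = Mul(5, B))
Pow(Add(Function('a')(0, -18), H), 2) = Pow(Add(Mul(5, -18), 252), 2) = Pow(Add(-90, 252), 2) = Pow(162, 2) = 26244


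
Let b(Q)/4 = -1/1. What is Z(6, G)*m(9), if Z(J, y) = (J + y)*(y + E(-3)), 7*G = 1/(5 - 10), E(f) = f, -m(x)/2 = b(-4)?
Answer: -177232/1225 ≈ -144.68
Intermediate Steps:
b(Q) = -4 (b(Q) = 4*(-1/1) = 4*(-1*1) = 4*(-1) = -4)
m(x) = 8 (m(x) = -2*(-4) = 8)
G = -1/35 (G = 1/(7*(5 - 10)) = (⅐)/(-5) = (⅐)*(-⅕) = -1/35 ≈ -0.028571)
Z(J, y) = (-3 + y)*(J + y) (Z(J, y) = (J + y)*(y - 3) = (J + y)*(-3 + y) = (-3 + y)*(J + y))
Z(6, G)*m(9) = ((-1/35)² - 3*6 - 3*(-1/35) + 6*(-1/35))*8 = (1/1225 - 18 + 3/35 - 6/35)*8 = -22154/1225*8 = -177232/1225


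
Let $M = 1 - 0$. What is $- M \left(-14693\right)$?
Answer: $14693$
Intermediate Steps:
$M = 1$ ($M = 1 + 0 = 1$)
$- M \left(-14693\right) = - 1 \left(-14693\right) = \left(-1\right) \left(-14693\right) = 14693$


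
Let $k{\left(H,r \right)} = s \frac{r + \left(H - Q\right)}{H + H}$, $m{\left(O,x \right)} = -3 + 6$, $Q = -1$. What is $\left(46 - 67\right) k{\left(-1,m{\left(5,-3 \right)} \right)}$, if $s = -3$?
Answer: $- \frac{189}{2} \approx -94.5$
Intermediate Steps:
$m{\left(O,x \right)} = 3$
$k{\left(H,r \right)} = - \frac{3 \left(1 + H + r\right)}{2 H}$ ($k{\left(H,r \right)} = - 3 \frac{r + \left(H - -1\right)}{H + H} = - 3 \frac{r + \left(H + 1\right)}{2 H} = - 3 \left(r + \left(1 + H\right)\right) \frac{1}{2 H} = - 3 \left(1 + H + r\right) \frac{1}{2 H} = - 3 \frac{1 + H + r}{2 H} = - \frac{3 \left(1 + H + r\right)}{2 H}$)
$\left(46 - 67\right) k{\left(-1,m{\left(5,-3 \right)} \right)} = \left(46 - 67\right) \frac{3 \left(-1 - -1 - 3\right)}{2 \left(-1\right)} = - 21 \cdot \frac{3}{2} \left(-1\right) \left(-1 + 1 - 3\right) = - 21 \cdot \frac{3}{2} \left(-1\right) \left(-3\right) = \left(-21\right) \frac{9}{2} = - \frac{189}{2}$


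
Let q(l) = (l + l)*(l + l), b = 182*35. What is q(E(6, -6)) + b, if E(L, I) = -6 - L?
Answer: 6946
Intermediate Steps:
b = 6370
q(l) = 4*l² (q(l) = (2*l)*(2*l) = 4*l²)
q(E(6, -6)) + b = 4*(-6 - 1*6)² + 6370 = 4*(-6 - 6)² + 6370 = 4*(-12)² + 6370 = 4*144 + 6370 = 576 + 6370 = 6946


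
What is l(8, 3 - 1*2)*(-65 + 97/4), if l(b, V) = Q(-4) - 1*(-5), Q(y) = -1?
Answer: -163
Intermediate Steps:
l(b, V) = 4 (l(b, V) = -1 - 1*(-5) = -1 + 5 = 4)
l(8, 3 - 1*2)*(-65 + 97/4) = 4*(-65 + 97/4) = 4*(-163/4) = -163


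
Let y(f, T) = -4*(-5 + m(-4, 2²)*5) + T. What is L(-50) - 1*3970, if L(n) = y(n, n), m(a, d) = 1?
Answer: -4020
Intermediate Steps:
y(f, T) = T (y(f, T) = -4*(-5 + 1*5) + T = -4*(-5 + 5) + T = -4*0 + T = 0 + T = T)
L(n) = n
L(-50) - 1*3970 = -50 - 1*3970 = -50 - 3970 = -4020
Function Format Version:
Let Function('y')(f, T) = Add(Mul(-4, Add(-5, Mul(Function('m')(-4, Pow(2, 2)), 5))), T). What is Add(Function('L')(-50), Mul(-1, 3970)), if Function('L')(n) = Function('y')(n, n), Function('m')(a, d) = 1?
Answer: -4020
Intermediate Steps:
Function('y')(f, T) = T (Function('y')(f, T) = Add(Mul(-4, Add(-5, Mul(1, 5))), T) = Add(Mul(-4, Add(-5, 5)), T) = Add(Mul(-4, 0), T) = Add(0, T) = T)
Function('L')(n) = n
Add(Function('L')(-50), Mul(-1, 3970)) = Add(-50, Mul(-1, 3970)) = Add(-50, -3970) = -4020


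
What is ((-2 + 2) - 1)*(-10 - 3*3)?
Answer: 19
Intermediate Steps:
((-2 + 2) - 1)*(-10 - 3*3) = (0 - 1)*(-10 - 9) = -1*(-19) = 19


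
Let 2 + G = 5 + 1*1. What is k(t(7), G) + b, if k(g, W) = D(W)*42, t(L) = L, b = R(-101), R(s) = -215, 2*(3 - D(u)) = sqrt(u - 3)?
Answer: -110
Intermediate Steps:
D(u) = 3 - sqrt(-3 + u)/2 (D(u) = 3 - sqrt(u - 3)/2 = 3 - sqrt(-3 + u)/2)
G = 4 (G = -2 + (5 + 1*1) = -2 + (5 + 1) = -2 + 6 = 4)
b = -215
k(g, W) = 126 - 21*sqrt(-3 + W) (k(g, W) = (3 - sqrt(-3 + W)/2)*42 = 126 - 21*sqrt(-3 + W))
k(t(7), G) + b = (126 - 21*sqrt(-3 + 4)) - 215 = (126 - 21*sqrt(1)) - 215 = (126 - 21*1) - 215 = (126 - 21) - 215 = 105 - 215 = -110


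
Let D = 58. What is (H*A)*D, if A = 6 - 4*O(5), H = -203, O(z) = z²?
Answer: 1106756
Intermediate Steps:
A = -94 (A = 6 - 4*5² = 6 - 4*25 = 6 - 100 = -94)
(H*A)*D = -203*(-94)*58 = 19082*58 = 1106756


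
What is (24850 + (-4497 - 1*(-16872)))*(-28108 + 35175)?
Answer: 263069075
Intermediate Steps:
(24850 + (-4497 - 1*(-16872)))*(-28108 + 35175) = (24850 + (-4497 + 16872))*7067 = (24850 + 12375)*7067 = 37225*7067 = 263069075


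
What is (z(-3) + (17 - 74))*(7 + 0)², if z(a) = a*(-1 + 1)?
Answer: -2793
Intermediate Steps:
z(a) = 0 (z(a) = a*0 = 0)
(z(-3) + (17 - 74))*(7 + 0)² = (0 + (17 - 74))*(7 + 0)² = (0 - 57)*7² = -57*49 = -2793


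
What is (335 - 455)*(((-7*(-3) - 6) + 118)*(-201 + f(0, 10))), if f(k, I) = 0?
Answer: 3207960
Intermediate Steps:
(335 - 455)*(((-7*(-3) - 6) + 118)*(-201 + f(0, 10))) = (335 - 455)*(((-7*(-3) - 6) + 118)*(-201 + 0)) = -120*((21 - 6) + 118)*(-201) = -120*(15 + 118)*(-201) = -15960*(-201) = -120*(-26733) = 3207960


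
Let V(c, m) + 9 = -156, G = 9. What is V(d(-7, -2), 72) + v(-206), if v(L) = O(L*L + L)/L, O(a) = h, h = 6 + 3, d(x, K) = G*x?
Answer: -33999/206 ≈ -165.04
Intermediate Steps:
d(x, K) = 9*x
V(c, m) = -165 (V(c, m) = -9 - 156 = -165)
h = 9
O(a) = 9
v(L) = 9/L
V(d(-7, -2), 72) + v(-206) = -165 + 9/(-206) = -165 + 9*(-1/206) = -165 - 9/206 = -33999/206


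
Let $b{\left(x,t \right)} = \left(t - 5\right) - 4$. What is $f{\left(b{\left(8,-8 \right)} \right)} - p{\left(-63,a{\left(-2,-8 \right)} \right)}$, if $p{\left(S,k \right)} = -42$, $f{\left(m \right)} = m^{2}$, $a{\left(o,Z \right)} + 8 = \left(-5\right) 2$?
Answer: $331$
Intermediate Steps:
$a{\left(o,Z \right)} = -18$ ($a{\left(o,Z \right)} = -8 - 10 = -18$)
$b{\left(x,t \right)} = -9 + t$ ($b{\left(x,t \right)} = \left(-5 + t\right) - 4 = -9 + t$)
$f{\left(b{\left(8,-8 \right)} \right)} - p{\left(-63,a{\left(-2,-8 \right)} \right)} = \left(-9 - 8\right)^{2} - -42 = \left(-17\right)^{2} + 42 = 289 + 42 = 331$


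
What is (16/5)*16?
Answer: 256/5 ≈ 51.200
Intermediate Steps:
(16/5)*16 = 256/5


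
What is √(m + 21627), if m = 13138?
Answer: √34765 ≈ 186.45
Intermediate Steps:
√(m + 21627) = √(13138 + 21627) = √34765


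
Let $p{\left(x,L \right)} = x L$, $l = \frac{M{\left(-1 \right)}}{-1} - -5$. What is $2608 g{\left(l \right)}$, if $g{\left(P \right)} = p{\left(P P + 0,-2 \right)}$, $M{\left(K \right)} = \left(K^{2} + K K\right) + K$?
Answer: $-83456$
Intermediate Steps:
$M{\left(K \right)} = K + 2 K^{2}$ ($M{\left(K \right)} = \left(K^{2} + K^{2}\right) + K = 2 K^{2} + K = K + 2 K^{2}$)
$l = 4$ ($l = \frac{\left(-1\right) \left(1 + 2 \left(-1\right)\right)}{-1} - -5 = - (1 - 2) \left(-1\right) + 5 = \left(-1\right) \left(-1\right) \left(-1\right) + 5 = 1 \left(-1\right) + 5 = -1 + 5 = 4$)
$p{\left(x,L \right)} = L x$
$g{\left(P \right)} = - 2 P^{2}$ ($g{\left(P \right)} = - 2 \left(P P + 0\right) = - 2 \left(P^{2} + 0\right) = - 2 P^{2}$)
$2608 g{\left(l \right)} = 2608 \left(- 2 \cdot 4^{2}\right) = 2608 \left(\left(-2\right) 16\right) = 2608 \left(-32\right) = -83456$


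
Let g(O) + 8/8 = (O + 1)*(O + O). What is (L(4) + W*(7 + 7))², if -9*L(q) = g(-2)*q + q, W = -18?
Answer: 5216656/81 ≈ 64403.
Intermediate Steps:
g(O) = -1 + 2*O*(1 + O) (g(O) = -1 + (O + 1)*(O + O) = -1 + (1 + O)*(2*O) = -1 + 2*O*(1 + O))
L(q) = -4*q/9 (L(q) = -((-1 + 2*(-2) + 2*(-2)²)*q + q)/9 = -((-1 - 4 + 2*4)*q + q)/9 = -((-1 - 4 + 8)*q + q)/9 = -(3*q + q)/9 = -4*q/9)
(L(4) + W*(7 + 7))² = (-4/9*4 - 18*(7 + 7))² = (-16/9 - 18*14)² = (-16/9 - 252)² = (-2284/9)² = 5216656/81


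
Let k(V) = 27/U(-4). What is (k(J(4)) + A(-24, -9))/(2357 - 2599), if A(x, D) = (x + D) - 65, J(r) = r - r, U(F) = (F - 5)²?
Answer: 293/726 ≈ 0.40358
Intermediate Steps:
U(F) = (-5 + F)²
J(r) = 0
A(x, D) = -65 + D + x (A(x, D) = (D + x) - 65 = -65 + D + x)
k(V) = ⅓ (k(V) = 27/((-5 - 4)²) = 27/((-9)²) = 27/81 = 27*(1/81) = ⅓)
(k(J(4)) + A(-24, -9))/(2357 - 2599) = (⅓ + (-65 - 9 - 24))/(2357 - 2599) = (⅓ - 98)/(-242) = -293/3*(-1/242) = 293/726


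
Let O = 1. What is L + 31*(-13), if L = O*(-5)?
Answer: -408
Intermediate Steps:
L = -5 (L = 1*(-5) = -5)
L + 31*(-13) = -5 + 31*(-13) = -5 - 403 = -408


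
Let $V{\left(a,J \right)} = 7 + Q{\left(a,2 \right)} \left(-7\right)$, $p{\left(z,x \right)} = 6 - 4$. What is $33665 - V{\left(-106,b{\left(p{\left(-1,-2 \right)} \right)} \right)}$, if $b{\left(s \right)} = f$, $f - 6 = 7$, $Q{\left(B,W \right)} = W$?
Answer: $33672$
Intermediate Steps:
$p{\left(z,x \right)} = 2$
$f = 13$ ($f = 6 + 7 = 13$)
$b{\left(s \right)} = 13$
$V{\left(a,J \right)} = -7$ ($V{\left(a,J \right)} = 7 + 2 \left(-7\right) = 7 - 14 = -7$)
$33665 - V{\left(-106,b{\left(p{\left(-1,-2 \right)} \right)} \right)} = 33665 - -7 = 33665 + 7 = 33672$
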